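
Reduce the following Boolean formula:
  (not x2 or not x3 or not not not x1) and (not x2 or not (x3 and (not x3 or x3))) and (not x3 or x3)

(not x2 or not x3 or not not not x1) and (not x2 or not (x3 and (not x3 or x3))) and (not x3 or x3)
= (not x2 or not x3 or not not not x1) and (not x2 or not (x3 and (not x3 or x3)))   — complement / identity
= (not x2 or not x3 or not not not x1) and (not x2 or not x3)   — complement / identity
= (not x2 or not x3 or not x1) and (not x2 or not x3)   — double negation
= not x2 or not x3   — absorption

not x2 or not x3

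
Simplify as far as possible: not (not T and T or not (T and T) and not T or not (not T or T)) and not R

not (not T and T or not (T and T) and not T or not (not T or T)) and not R
= not (not T and T or not T and not T or not (not T or T)) and not R   [idempotence]
= not (not T or not (not T or T)) and not R   [distribution]
= T and (not T or T) and not R   [De Morgan]
= T and not R   [complement / identity]

T and not R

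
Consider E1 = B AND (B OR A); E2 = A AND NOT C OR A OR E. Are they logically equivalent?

E1: B AND (B OR A)
    = B   [absorption]
E2: A AND NOT C OR A OR E
    = A OR E   [absorption]
These differ: at A=0, B=0, C=0, E=1, E1 = 0 but E2 = 1.

No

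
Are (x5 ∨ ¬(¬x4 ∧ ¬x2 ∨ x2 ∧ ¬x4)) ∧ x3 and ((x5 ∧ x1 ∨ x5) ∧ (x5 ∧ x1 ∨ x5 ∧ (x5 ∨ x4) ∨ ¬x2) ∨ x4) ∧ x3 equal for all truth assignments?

E1: (x5 ∨ ¬(¬x4 ∧ ¬x2 ∨ x2 ∧ ¬x4)) ∧ x3
    = (x5 ∨ ¬¬x4) ∧ x3   — distribution
    = (x5 ∨ x4) ∧ x3   — double negation
E2: ((x5 ∧ x1 ∨ x5) ∧ (x5 ∧ x1 ∨ x5 ∧ (x5 ∨ x4) ∨ ¬x2) ∨ x4) ∧ x3
    = ((x5 ∧ x1 ∨ x5) ∧ (x5 ∧ x1 ∨ x5 ∨ ¬x2) ∨ x4) ∧ x3   — absorption
    = (x5 ∧ x1 ∨ x5 ∨ x4) ∧ x3   — absorption
    = (x5 ∨ x4) ∧ x3   — absorption
Both reduce to (x5 ∨ x4) ∧ x3, so they are equivalent.

Yes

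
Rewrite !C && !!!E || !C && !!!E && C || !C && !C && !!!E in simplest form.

!C && !E

!C && !!!E || !C && !!!E && C || !C && !C && !!!E
= !C && !!!E || !C && !!!E
= !C && !!!E
= !C && !E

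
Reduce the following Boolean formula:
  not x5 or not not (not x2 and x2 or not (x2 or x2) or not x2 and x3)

not x5 or not x2

not x5 or not not (not x2 and x2 or not (x2 or x2) or not x2 and x3)
= not x5 or not not (not (x2 or x2) or not x2 and x3)   [complement / identity]
= not x5 or not not (not x2 or not x2 and x3)   [idempotence]
= not x5 or not x2 or not x2 and x3   [double negation]
= not x5 or not x2   [absorption]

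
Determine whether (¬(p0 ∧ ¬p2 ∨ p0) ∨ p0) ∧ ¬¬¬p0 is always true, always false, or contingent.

(¬(p0 ∧ ¬p2 ∨ p0) ∨ p0) ∧ ¬¬¬p0
= (¬p0 ∨ p0) ∧ ¬¬¬p0   — absorption
= (¬p0 ∨ p0) ∧ ¬p0   — double negation
= ¬p0   — complement / identity
This depends on p0, so it is not a constant.

contingent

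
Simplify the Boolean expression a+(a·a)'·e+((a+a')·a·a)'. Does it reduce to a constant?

a+(a·a)'·e+((a+a')·a·a)'
= a+(a·a)'·e+(a·a)'   (complement / identity)
= a+(a·a)'   (absorption)
= a+a'   (idempotence)
= 1   (complement)

1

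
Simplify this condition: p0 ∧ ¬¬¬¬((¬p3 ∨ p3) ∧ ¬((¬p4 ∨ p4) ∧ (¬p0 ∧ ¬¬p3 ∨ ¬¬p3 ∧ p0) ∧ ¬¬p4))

p0 ∧ (¬p3 ∨ ¬p4)

p0 ∧ ¬¬¬¬((¬p3 ∨ p3) ∧ ¬((¬p4 ∨ p4) ∧ (¬p0 ∧ ¬¬p3 ∨ ¬¬p3 ∧ p0) ∧ ¬¬p4))
= p0 ∧ ¬¬¬¬((¬p3 ∨ p3) ∧ ¬((¬p0 ∧ ¬¬p3 ∨ ¬¬p3 ∧ p0) ∧ ¬¬p4))   (complement / identity)
= p0 ∧ ¬¬((¬p3 ∨ p3) ∧ ¬((¬p0 ∧ ¬¬p3 ∨ ¬¬p3 ∧ p0) ∧ ¬¬p4))   (double negation)
= p0 ∧ ¬¬¬((¬p0 ∧ ¬¬p3 ∨ ¬¬p3 ∧ p0) ∧ ¬¬p4)   (complement / identity)
= p0 ∧ ¬¬¬(¬¬p3 ∧ ¬¬p4)   (distribution)
= p0 ∧ ¬(¬¬p3 ∧ ¬¬p4)   (double negation)
= p0 ∧ (¬p3 ∨ ¬p4)   (De Morgan)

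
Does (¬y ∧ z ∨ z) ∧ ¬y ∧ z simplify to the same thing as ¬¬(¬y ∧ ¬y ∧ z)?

E1: (¬y ∧ z ∨ z) ∧ ¬y ∧ z
    = ¬y ∧ z
E2: ¬¬(¬y ∧ ¬y ∧ z)
    = ¬¬(¬y ∧ z)
    = ¬y ∧ z
Both reduce to ¬y ∧ z, so they are equivalent.

Yes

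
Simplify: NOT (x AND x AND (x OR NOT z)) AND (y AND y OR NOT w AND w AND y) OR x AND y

y

NOT (x AND x AND (x OR NOT z)) AND (y AND y OR NOT w AND w AND y) OR x AND y
= NOT (x AND (x OR NOT z)) AND (y AND y OR NOT w AND w AND y) OR x AND y   — idempotence
= NOT (x AND (x OR NOT z)) AND y AND (y OR NOT w AND w) OR x AND y   — distribution
= NOT (x AND (x OR NOT z)) AND y AND y OR x AND y   — complement / identity
= NOT x AND y AND y OR x AND y   — absorption
= NOT x AND y OR x AND y   — idempotence
= y   — distribution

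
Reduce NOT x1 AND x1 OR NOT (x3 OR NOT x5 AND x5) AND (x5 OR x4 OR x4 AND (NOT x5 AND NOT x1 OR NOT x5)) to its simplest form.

NOT x1 AND x1 OR NOT (x3 OR NOT x5 AND x5) AND (x5 OR x4 OR x4 AND (NOT x5 AND NOT x1 OR NOT x5))
= NOT x1 AND x1 OR NOT (x3 OR NOT x5 AND x5) AND (x5 OR x4 OR x4 AND NOT x5)
= NOT x1 AND x1 OR NOT (x3 OR NOT x5 AND x5) AND (x5 OR x4)
= NOT (x3 OR NOT x5 AND x5) AND (x5 OR x4)
= NOT x3 AND (x5 OR x4)

NOT x3 AND (x5 OR x4)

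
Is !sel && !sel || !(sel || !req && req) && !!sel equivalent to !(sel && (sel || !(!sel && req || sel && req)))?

E1: !sel && !sel || !(sel || !req && req) && !!sel
    = !sel && !sel || !sel && !!sel   [complement / identity]
    = !sel && !sel || !sel && sel   [double negation]
    = !sel   [distribution]
E2: !(sel && (sel || !(!sel && req || sel && req)))
    = !(sel && (sel || !req))   [distribution]
    = !sel   [absorption]
Both reduce to !sel, so they are equivalent.

Yes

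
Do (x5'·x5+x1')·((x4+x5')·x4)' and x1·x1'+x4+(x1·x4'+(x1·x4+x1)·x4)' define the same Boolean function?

No

E1: (x5'·x5+x1')·((x4+x5')·x4)'
    = x1'·((x4+x5')·x4)'   (complement / identity)
    = x1'·x4'   (absorption)
E2: x1·x1'+x4+(x1·x4'+(x1·x4+x1)·x4)'
    = x4+(x1·x4'+(x1·x4+x1)·x4)'   (complement / identity)
    = x4+(x1·x4'+x1·x4)'   (absorption)
    = x4+x1'   (distribution)
These differ: at x1=1, x4=1, x5=0, E1 = 0 but E2 = 1.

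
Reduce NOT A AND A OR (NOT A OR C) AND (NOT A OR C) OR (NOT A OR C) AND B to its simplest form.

NOT A OR C

NOT A AND A OR (NOT A OR C) AND (NOT A OR C) OR (NOT A OR C) AND B
= NOT A AND A OR NOT A OR C OR (NOT A OR C) AND B
= NOT A OR C OR (NOT A OR C) AND B
= NOT A OR C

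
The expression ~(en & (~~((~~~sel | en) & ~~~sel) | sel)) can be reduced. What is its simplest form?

~(en & (~~((~~~sel | en) & ~~~sel) | sel))
= ~(en & (~~((~sel | en) & ~~~sel) | sel))
= ~(en & (~~((~sel | en) & ~sel) | sel))
= ~(en & (~~~sel | sel))
= ~(en & (~sel | sel))
= ~en

~en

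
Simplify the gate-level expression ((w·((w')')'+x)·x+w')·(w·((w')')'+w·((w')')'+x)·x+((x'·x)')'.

((w·((w')')'+x)·x+w')·(w·((w')')'+w·((w')')'+x)·x+((x'·x)')'
= ((w·((w')')'+x)·x+w')·(w·((w')')'+x)·x+((x'·x)')'   (idempotence)
= ((w·((w')')'+x)·x+w')·(w·((w')')'+x)·x+x'·x   (double negation)
= (w·((w')')'+x)·x+x'·x   (absorption)
= (w·w'+x)·x+x'·x   (double negation)
= x·x+x'·x   (complement / identity)
= x   (distribution)

x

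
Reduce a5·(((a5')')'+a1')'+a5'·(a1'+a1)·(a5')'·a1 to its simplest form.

a5·a1

a5·(((a5')')'+a1')'+a5'·(a1'+a1)·(a5')'·a1
= a5·(((a5')')'+a1')'+a5'·(a5')'·a1   [complement / identity]
= a5·(a5')'·a1+a5'·(a5')'·a1   [De Morgan]
= (a5')'·a1   [distribution]
= a5·a1   [double negation]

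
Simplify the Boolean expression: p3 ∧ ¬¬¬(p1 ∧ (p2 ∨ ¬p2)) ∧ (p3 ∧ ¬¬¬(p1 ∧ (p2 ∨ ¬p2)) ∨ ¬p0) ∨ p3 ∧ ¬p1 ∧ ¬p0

p3 ∧ ¬p1

p3 ∧ ¬¬¬(p1 ∧ (p2 ∨ ¬p2)) ∧ (p3 ∧ ¬¬¬(p1 ∧ (p2 ∨ ¬p2)) ∨ ¬p0) ∨ p3 ∧ ¬p1 ∧ ¬p0
= p3 ∧ ¬¬¬(p1 ∧ (p2 ∨ ¬p2)) ∨ p3 ∧ ¬p1 ∧ ¬p0   [absorption]
= p3 ∧ ¬(p1 ∧ (p2 ∨ ¬p2)) ∨ p3 ∧ ¬p1 ∧ ¬p0   [double negation]
= p3 ∧ ¬p1 ∨ p3 ∧ ¬p1 ∧ ¬p0   [complement / identity]
= p3 ∧ ¬p1   [absorption]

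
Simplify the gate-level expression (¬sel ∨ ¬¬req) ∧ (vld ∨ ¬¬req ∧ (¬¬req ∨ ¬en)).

(¬sel ∨ ¬¬req) ∧ (vld ∨ ¬¬req ∧ (¬¬req ∨ ¬en))
= (¬sel ∨ ¬¬req) ∧ (vld ∨ ¬¬req)   — absorption
= ¬¬req ∨ ¬sel ∧ vld   — distribution
= req ∨ ¬sel ∧ vld   — double negation

req ∨ ¬sel ∧ vld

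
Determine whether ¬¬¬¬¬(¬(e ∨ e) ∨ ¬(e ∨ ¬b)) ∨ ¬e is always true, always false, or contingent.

always true

¬¬¬¬¬(¬(e ∨ e) ∨ ¬(e ∨ ¬b)) ∨ ¬e
= ¬¬¬¬((e ∨ e) ∧ (e ∨ ¬b)) ∨ ¬e   (De Morgan)
= ¬¬((e ∨ e) ∧ (e ∨ ¬b)) ∨ ¬e   (double negation)
= ¬¬(e ∨ e ∧ ¬b) ∨ ¬e   (distribution)
= e ∨ e ∧ ¬b ∨ ¬e   (double negation)
= e ∨ ¬e   (absorption)
= True   (complement)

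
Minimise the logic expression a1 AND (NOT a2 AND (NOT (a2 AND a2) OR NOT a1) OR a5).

a1 AND (NOT a2 AND (NOT (a2 AND a2) OR NOT a1) OR a5)
= a1 AND (NOT a2 AND (NOT a2 OR NOT a1) OR a5)   [idempotence]
= a1 AND (NOT a2 OR a5)   [absorption]

a1 AND (NOT a2 OR a5)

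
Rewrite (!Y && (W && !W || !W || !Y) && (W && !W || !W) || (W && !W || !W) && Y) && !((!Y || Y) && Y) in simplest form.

(!Y && (W && !W || !W || !Y) && (W && !W || !W) || (W && !W || !W) && Y) && !((!Y || Y) && Y)
= (!Y && (W && !W || !W) || (W && !W || !W) && Y) && !((!Y || Y) && Y)   (absorption)
= (!Y || Y) && (W && !W || !W) && !((!Y || Y) && Y)   (distribution)
= (!Y || Y) && (W && !W || !W) && !Y   (complement / identity)
= (!Y || Y) && !W && !Y   (complement / identity)
= !W && !Y   (complement / identity)

!W && !Y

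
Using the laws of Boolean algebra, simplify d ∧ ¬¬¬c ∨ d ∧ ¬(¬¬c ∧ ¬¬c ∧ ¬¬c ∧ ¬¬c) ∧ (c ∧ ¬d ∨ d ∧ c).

d ∧ ¬c

d ∧ ¬¬¬c ∨ d ∧ ¬(¬¬c ∧ ¬¬c ∧ ¬¬c ∧ ¬¬c) ∧ (c ∧ ¬d ∨ d ∧ c)
= d ∧ ¬¬¬c ∨ d ∧ ¬(¬¬c ∧ ¬¬c ∧ ¬¬c ∧ ¬¬c) ∧ c   — distribution
= d ∧ ¬¬¬c ∨ d ∧ ¬(¬¬c ∧ ¬¬c) ∧ c   — idempotence
= d ∧ ¬¬¬c ∨ d ∧ ¬¬¬c ∧ c   — idempotence
= d ∧ ¬¬¬c   — absorption
= d ∧ ¬c   — double negation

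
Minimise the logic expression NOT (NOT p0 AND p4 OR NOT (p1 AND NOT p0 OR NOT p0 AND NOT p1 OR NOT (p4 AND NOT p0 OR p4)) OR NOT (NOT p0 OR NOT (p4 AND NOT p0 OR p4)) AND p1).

NOT (NOT p0 AND p4 OR NOT (p1 AND NOT p0 OR NOT p0 AND NOT p1 OR NOT (p4 AND NOT p0 OR p4)) OR NOT (NOT p0 OR NOT (p4 AND NOT p0 OR p4)) AND p1)
= NOT (NOT p0 AND p4 OR NOT (NOT p0 OR NOT (p4 AND NOT p0 OR p4)) OR NOT (NOT p0 OR NOT (p4 AND NOT p0 OR p4)) AND p1)   — distribution
= NOT (NOT p0 AND p4 OR NOT (NOT p0 OR NOT (p4 AND NOT p0 OR p4)))   — absorption
= NOT (NOT p0 AND p4 OR p0 AND (p4 AND NOT p0 OR p4))   — De Morgan
= NOT (NOT p0 AND p4 OR p0 AND p4)   — absorption
= NOT p4   — distribution

NOT p4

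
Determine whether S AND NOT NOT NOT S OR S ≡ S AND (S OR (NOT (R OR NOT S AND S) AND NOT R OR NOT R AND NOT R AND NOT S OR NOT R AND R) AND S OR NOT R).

E1: S AND NOT NOT NOT S OR S
    = S AND NOT S OR S   — double negation
    = S   — complement / identity
E2: S AND (S OR (NOT (R OR NOT S AND S) AND NOT R OR NOT R AND NOT R AND NOT S OR NOT R AND R) AND S OR NOT R)
    = S AND (S OR (NOT R AND NOT R OR NOT R AND NOT R AND NOT S OR NOT R AND R) AND S OR NOT R)   — complement / identity
    = S AND (S OR (NOT R AND NOT R OR NOT R AND R) AND S OR NOT R)   — absorption
    = S AND (S OR NOT R AND S OR NOT R)   — distribution
    = S AND (S OR NOT R)   — absorption
    = S   — absorption
Both reduce to S, so they are equivalent.

Yes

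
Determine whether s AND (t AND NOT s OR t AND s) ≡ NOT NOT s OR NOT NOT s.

No

E1: s AND (t AND NOT s OR t AND s)
    = s AND t
E2: NOT NOT s OR NOT NOT s
    = NOT NOT s
    = s
These differ: at s=1, t=0, E1 = 0 but E2 = 1.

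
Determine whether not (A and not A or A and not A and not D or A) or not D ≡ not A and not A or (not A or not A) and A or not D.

Yes

E1: not (A and not A or A and not A and not D or A) or not D
    = not (A and not A or A) or not D   [absorption]
    = not A or not D   [complement / identity]
E2: not A and not A or (not A or not A) and A or not D
    = not A and not A or not A and A or not D   [idempotence]
    = not A or not D   [distribution]
Both reduce to not A or not D, so they are equivalent.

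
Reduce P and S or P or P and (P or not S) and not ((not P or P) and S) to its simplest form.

P and S or P or P and (P or not S) and not ((not P or P) and S)
= P and S or P or P and not ((not P or P) and S)   [absorption]
= P and S or P or P and not S   [complement / identity]
= P and S or P   [absorption]
= P   [absorption]

P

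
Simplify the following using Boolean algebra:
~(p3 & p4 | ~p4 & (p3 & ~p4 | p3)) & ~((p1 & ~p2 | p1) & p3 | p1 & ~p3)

~p3 & ~p1

~(p3 & p4 | ~p4 & (p3 & ~p4 | p3)) & ~((p1 & ~p2 | p1) & p3 | p1 & ~p3)
= ~(p3 & p4 | ~p4 & p3) & ~((p1 & ~p2 | p1) & p3 | p1 & ~p3)   [absorption]
= ~p3 & ~((p1 & ~p2 | p1) & p3 | p1 & ~p3)   [distribution]
= ~p3 & ~(p1 & p3 | p1 & ~p3)   [absorption]
= ~p3 & ~p1   [distribution]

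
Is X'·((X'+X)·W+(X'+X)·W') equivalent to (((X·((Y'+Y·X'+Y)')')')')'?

E1: X'·((X'+X)·W+(X'+X)·W')
    = X'·(X'+X)   [distribution]
    = X'   [complement / identity]
E2: (((X·((Y'+Y·X'+Y)')')')')'
    = (((X·(Y'+Y·X'+Y))')')'   [double negation]
    = (((X·(Y'+Y))')')'   [absorption]
    = ((X')')'   [complement / identity]
    = X'   [double negation]
Both reduce to X', so they are equivalent.

Yes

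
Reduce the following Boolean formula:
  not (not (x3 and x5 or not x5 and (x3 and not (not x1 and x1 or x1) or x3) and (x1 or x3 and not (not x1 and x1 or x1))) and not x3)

x3

not (not (x3 and x5 or not x5 and (x3 and not (not x1 and x1 or x1) or x3) and (x1 or x3 and not (not x1 and x1 or x1))) and not x3)
= x3 and x5 or not x5 and (x3 and not (not x1 and x1 or x1) or x3) and (x1 or x3 and not (not x1 and x1 or x1)) or x3   — De Morgan
= x3 and x5 or not x5 and (x3 and not (not x1 and x1 or x1) or x3 and x1) or x3   — distribution
= x3 and x5 or not x5 and (x3 and not x1 or x3 and x1) or x3   — complement / identity
= x3 and x5 or not x5 and x3 or x3   — distribution
= x3 or x3   — distribution
= x3   — idempotence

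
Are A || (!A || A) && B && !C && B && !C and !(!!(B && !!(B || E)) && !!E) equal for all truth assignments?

No

E1: A || (!A || A) && B && !C && B && !C
    = A || B && !C && B && !C   (complement / identity)
    = A || B && !C   (idempotence)
E2: !(!!(B && !!(B || E)) && !!E)
    = !(!!(B && (B || E)) && !!E)   (double negation)
    = !(!!B && !!E)   (absorption)
    = !B || !E   (De Morgan)
These differ: at A=0, B=0, C=1, E=1, E1 = 0 but E2 = 1.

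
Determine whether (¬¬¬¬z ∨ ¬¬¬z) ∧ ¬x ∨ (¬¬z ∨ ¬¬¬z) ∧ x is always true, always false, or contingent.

(¬¬¬¬z ∨ ¬¬¬z) ∧ ¬x ∨ (¬¬z ∨ ¬¬¬z) ∧ x
= (¬¬z ∨ ¬¬¬z) ∧ ¬x ∨ (¬¬z ∨ ¬¬¬z) ∧ x   — double negation
= ¬¬z ∨ ¬¬¬z   — distribution
= ¬¬z ∨ ¬z   — double negation
= z ∨ ¬z   — double negation
= True   — complement

always true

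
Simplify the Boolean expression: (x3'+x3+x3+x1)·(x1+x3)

x1+x3

(x3'+x3+x3+x1)·(x1+x3)
= (x3'+x3+x1)·(x1+x3)   [idempotence]
= x1+(x3'+x3)·x3   [distribution]
= x1+x3   [complement / identity]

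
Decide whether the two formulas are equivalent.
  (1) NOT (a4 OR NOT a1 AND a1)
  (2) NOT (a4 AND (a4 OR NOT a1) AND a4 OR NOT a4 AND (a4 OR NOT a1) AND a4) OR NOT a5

E1: NOT (a4 OR NOT a1 AND a1)
    = NOT a4   [complement / identity]
E2: NOT (a4 AND (a4 OR NOT a1) AND a4 OR NOT a4 AND (a4 OR NOT a1) AND a4) OR NOT a5
    = NOT ((a4 OR NOT a1) AND a4) OR NOT a5   [distribution]
    = NOT a4 OR NOT a5   [absorption]
These differ: at a1=1, a4=1, a5=0, E1 = 0 but E2 = 1.

No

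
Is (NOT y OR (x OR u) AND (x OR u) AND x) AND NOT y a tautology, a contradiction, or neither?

(NOT y OR (x OR u) AND (x OR u) AND x) AND NOT y
= (NOT y OR (x OR u) AND x) AND NOT y   [idempotence]
= (NOT y OR x) AND NOT y   [absorption]
= NOT y   [absorption]
This depends on y, so it is not a constant.

neither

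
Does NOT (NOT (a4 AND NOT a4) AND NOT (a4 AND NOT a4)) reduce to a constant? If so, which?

NOT (NOT (a4 AND NOT a4) AND NOT (a4 AND NOT a4))
= NOT NOT (a4 AND NOT a4)   (idempotence)
= a4 AND NOT a4   (double negation)
= FALSE   (complement)

yes, False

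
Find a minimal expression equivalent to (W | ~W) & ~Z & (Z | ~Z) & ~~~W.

(W | ~W) & ~Z & (Z | ~Z) & ~~~W
= ~Z & (Z | ~Z) & ~~~W   — complement / identity
= ~Z & ~~~W   — complement / identity
= ~Z & ~W   — double negation

~Z & ~W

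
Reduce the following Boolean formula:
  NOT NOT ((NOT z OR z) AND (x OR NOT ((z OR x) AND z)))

x OR NOT z

NOT NOT ((NOT z OR z) AND (x OR NOT ((z OR x) AND z)))
= NOT NOT ((NOT z OR z) AND (x OR NOT z))   — absorption
= NOT NOT (x OR NOT z)   — complement / identity
= x OR NOT z   — double negation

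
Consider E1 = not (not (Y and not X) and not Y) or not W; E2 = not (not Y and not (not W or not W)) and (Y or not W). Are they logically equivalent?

E1: not (not (Y and not X) and not Y) or not W
    = Y and not X or Y or not W   (De Morgan)
    = Y or not W   (absorption)
E2: not (not Y and not (not W or not W)) and (Y or not W)
    = (Y or not W or not W) and (Y or not W)   (De Morgan)
    = (Y or not W) and (Y or not W)   (idempotence)
    = Y or not W   (idempotence)
Both reduce to Y or not W, so they are equivalent.

Yes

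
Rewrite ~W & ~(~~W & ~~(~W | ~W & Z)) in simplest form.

~W

~W & ~(~~W & ~~(~W | ~W & Z))
= ~W & ~(~~W & (~W | ~W & Z))
= ~W & ~(~~W & ~W)
= ~W & (~W | W)
= ~W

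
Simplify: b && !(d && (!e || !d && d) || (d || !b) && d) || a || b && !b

b && !(d && (!e || !d && d) || (d || !b) && d) || a || b && !b
= b && !(d && (!e || !d && d) || (d || !b) && d) || a   — complement / identity
= b && !(d && !e || (d || !b) && d) || a   — complement / identity
= b && !(d && !e || d) || a   — absorption
= b && !d || a   — absorption

b && !d || a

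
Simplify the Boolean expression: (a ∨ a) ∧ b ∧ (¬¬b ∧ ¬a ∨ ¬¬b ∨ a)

(a ∨ a) ∧ b ∧ (¬¬b ∧ ¬a ∨ ¬¬b ∨ a)
= (a ∨ a) ∧ b ∧ (¬¬b ∨ a)   (absorption)
= (a ∨ a) ∧ b ∧ (b ∨ a)   (double negation)
= (a ∨ a) ∧ b   (absorption)
= a ∧ b   (idempotence)

a ∧ b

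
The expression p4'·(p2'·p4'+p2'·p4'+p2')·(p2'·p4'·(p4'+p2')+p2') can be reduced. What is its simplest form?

p4'·(p2'·p4'+p2'·p4'+p2')·(p2'·p4'·(p4'+p2')+p2')
= p4'·(p2'·p4'+p2')·(p2'·p4'·(p4'+p2')+p2')   (absorption)
= p4'·(p2'·p4'+p2')·(p2'·p4'+p2')   (absorption)
= p4'·(p2'·p4'+p2')   (idempotence)
= p4'·p2'   (absorption)

p4'·p2'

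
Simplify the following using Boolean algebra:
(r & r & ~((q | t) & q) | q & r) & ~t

r & ~t

(r & r & ~((q | t) & q) | q & r) & ~t
= (r & ~((q | t) & q) | q & r) & ~t   — idempotence
= (r & ~q | q & r) & ~t   — absorption
= r & ~t   — distribution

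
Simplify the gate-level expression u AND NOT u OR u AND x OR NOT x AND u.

u

u AND NOT u OR u AND x OR NOT x AND u
= u AND x OR NOT x AND u   — complement / identity
= u   — distribution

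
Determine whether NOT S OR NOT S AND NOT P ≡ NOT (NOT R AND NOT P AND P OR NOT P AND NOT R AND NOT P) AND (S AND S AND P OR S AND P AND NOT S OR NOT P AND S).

No

E1: NOT S OR NOT S AND NOT P
    = NOT S   — absorption
E2: NOT (NOT R AND NOT P AND P OR NOT P AND NOT R AND NOT P) AND (S AND S AND P OR S AND P AND NOT S OR NOT P AND S)
    = NOT (NOT R AND NOT P AND P OR NOT P AND NOT R AND NOT P) AND (S AND P OR NOT P AND S)   — distribution
    = NOT (NOT R AND NOT P) AND (S AND P OR NOT P AND S)   — distribution
    = NOT (NOT R AND NOT P) AND S   — distribution
    = (R OR P) AND S   — De Morgan
These differ: at P=1, R=0, S=0, E1 = 1 but E2 = 0.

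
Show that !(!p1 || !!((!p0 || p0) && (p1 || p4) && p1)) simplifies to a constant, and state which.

false

!(!p1 || !!((!p0 || p0) && (p1 || p4) && p1))
= !(!p1 || !!((p1 || p4) && p1))   — complement / identity
= p1 && !((p1 || p4) && p1)   — De Morgan
= p1 && !p1   — absorption
= false   — complement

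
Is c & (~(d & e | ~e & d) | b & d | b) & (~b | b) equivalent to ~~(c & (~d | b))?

E1: c & (~(d & e | ~e & d) | b & d | b) & (~b | b)
    = c & (~d | b & d | b) & (~b | b)   [distribution]
    = c & (~d | b) & (~b | b)   [absorption]
    = c & (~d | b)   [complement / identity]
E2: ~~(c & (~d | b))
    = c & (~d | b)   [double negation]
Both reduce to c & (~d | b), so they are equivalent.

Yes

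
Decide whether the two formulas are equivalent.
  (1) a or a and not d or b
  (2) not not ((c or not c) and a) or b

E1: a or a and not d or b
    = a or b   [absorption]
E2: not not ((c or not c) and a) or b
    = not not a or b   [complement / identity]
    = a or b   [double negation]
Both reduce to a or b, so they are equivalent.

Yes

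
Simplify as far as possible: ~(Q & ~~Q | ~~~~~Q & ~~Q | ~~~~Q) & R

~(Q & ~~Q | ~~~~~Q & ~~Q | ~~~~Q) & R
= ~(Q & ~~Q | ~~~Q & ~~Q | ~~~~Q) & R
= ~(Q & ~~Q | ~Q & ~~Q | ~~~~Q) & R
= ~(~~Q | ~~~~Q) & R
= ~Q & ~~~Q & R
= ~Q & ~Q & R
= ~Q & R

~Q & R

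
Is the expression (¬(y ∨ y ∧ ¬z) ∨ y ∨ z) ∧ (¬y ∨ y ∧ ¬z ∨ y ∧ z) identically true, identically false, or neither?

(¬(y ∨ y ∧ ¬z) ∨ y ∨ z) ∧ (¬y ∨ y ∧ ¬z ∨ y ∧ z)
= (¬(y ∨ y ∧ ¬z) ∨ y ∨ z) ∧ (¬y ∨ y)   — distribution
= (¬y ∨ y ∨ z) ∧ (¬y ∨ y)   — absorption
= ¬y ∨ y   — absorption
= True   — complement

identically true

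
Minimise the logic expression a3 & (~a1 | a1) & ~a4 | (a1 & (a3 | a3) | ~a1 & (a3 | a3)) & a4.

a3

a3 & (~a1 | a1) & ~a4 | (a1 & (a3 | a3) | ~a1 & (a3 | a3)) & a4
= a3 & (~a1 | a1) & ~a4 | (a3 | a3) & a4   (distribution)
= a3 & ~a4 | (a3 | a3) & a4   (complement / identity)
= a3 & ~a4 | a3 & a4   (idempotence)
= a3 & (~a4 | a4)   (distribution)
= a3   (complement / identity)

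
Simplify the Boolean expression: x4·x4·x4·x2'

x4·x4·x4·x2'
= x4·x4·x2'
= x4·x2'

x4·x2'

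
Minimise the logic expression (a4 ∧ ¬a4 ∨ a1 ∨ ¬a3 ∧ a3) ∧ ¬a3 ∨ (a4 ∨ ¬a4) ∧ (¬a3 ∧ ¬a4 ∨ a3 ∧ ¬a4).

a1 ∧ ¬a3 ∨ ¬a4

(a4 ∧ ¬a4 ∨ a1 ∨ ¬a3 ∧ a3) ∧ ¬a3 ∨ (a4 ∨ ¬a4) ∧ (¬a3 ∧ ¬a4 ∨ a3 ∧ ¬a4)
= (a4 ∧ ¬a4 ∨ a1 ∨ ¬a3 ∧ a3) ∧ ¬a3 ∨ (a4 ∨ ¬a4) ∧ ¬a4   [distribution]
= (a4 ∧ ¬a4 ∨ a1) ∧ ¬a3 ∨ (a4 ∨ ¬a4) ∧ ¬a4   [complement / identity]
= (a4 ∧ ¬a4 ∨ a1) ∧ ¬a3 ∨ ¬a4   [complement / identity]
= a1 ∧ ¬a3 ∨ ¬a4   [complement / identity]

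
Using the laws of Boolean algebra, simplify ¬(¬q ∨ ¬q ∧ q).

¬(¬q ∨ ¬q ∧ q)
= ¬¬q   [complement / identity]
= q   [double negation]

q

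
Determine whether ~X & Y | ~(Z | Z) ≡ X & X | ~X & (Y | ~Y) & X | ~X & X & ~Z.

No

E1: ~X & Y | ~(Z | Z)
    = ~X & Y | ~Z
E2: X & X | ~X & (Y | ~Y) & X | ~X & X & ~Z
    = X & X | ~X & X | ~X & X & ~Z
    = X & X | ~X & X
    = X
These differ: at X=1, Y=1, Z=1, E1 = 0 but E2 = 1.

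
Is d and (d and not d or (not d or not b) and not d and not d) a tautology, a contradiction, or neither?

contradiction

d and (d and not d or (not d or not b) and not d and not d)
= d and (d and not d or not d and not d)   [absorption]
= d and not d   [distribution]
= False   [complement]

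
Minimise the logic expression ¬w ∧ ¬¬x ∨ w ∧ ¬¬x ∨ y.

¬w ∧ ¬¬x ∨ w ∧ ¬¬x ∨ y
= ¬¬x ∨ y
= x ∨ y

x ∨ y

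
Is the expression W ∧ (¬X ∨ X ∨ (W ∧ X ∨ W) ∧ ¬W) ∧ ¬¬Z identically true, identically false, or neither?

W ∧ (¬X ∨ X ∨ (W ∧ X ∨ W) ∧ ¬W) ∧ ¬¬Z
= W ∧ (¬X ∨ X ∨ W ∧ ¬W) ∧ ¬¬Z   [absorption]
= W ∧ (¬X ∨ X) ∧ ¬¬Z   [complement / identity]
= W ∧ (¬X ∨ X) ∧ Z   [double negation]
= W ∧ Z   [complement / identity]
This depends on W, Z, so it is not a constant.

neither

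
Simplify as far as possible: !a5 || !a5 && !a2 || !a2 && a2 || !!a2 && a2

!a5 || a2

!a5 || !a5 && !a2 || !a2 && a2 || !!a2 && a2
= !a5 || !a5 && !a2 || !a2 && a2 || a2 && a2
= !a5 || !a5 && !a2 || a2
= !a5 || a2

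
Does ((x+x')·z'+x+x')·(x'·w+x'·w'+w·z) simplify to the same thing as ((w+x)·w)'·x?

No

E1: ((x+x')·z'+x+x')·(x'·w+x'·w'+w·z)
    = ((x+x')·z'+x+x')·(x'+w·z)   (distribution)
    = (x+x')·(x'+w·z)   (absorption)
    = x'+w·z   (complement / identity)
E2: ((w+x)·w)'·x
    = w'·x   (absorption)
These differ: at w=0, x=0, z=1, E1 = 1 but E2 = 0.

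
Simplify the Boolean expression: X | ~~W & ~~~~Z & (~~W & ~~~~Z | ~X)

X | W & Z

X | ~~W & ~~~~Z & (~~W & ~~~~Z | ~X)
= X | ~~W & ~~~~Z   (absorption)
= X | ~~W & ~~Z   (double negation)
= X | W & ~~Z   (double negation)
= X | W & Z   (double negation)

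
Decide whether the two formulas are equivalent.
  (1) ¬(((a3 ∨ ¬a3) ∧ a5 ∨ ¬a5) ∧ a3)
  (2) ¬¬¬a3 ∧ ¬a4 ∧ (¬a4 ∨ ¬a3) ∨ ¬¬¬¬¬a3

E1: ¬(((a3 ∨ ¬a3) ∧ a5 ∨ ¬a5) ∧ a3)
    = ¬((a5 ∨ ¬a5) ∧ a3)   — complement / identity
    = ¬a3   — complement / identity
E2: ¬¬¬a3 ∧ ¬a4 ∧ (¬a4 ∨ ¬a3) ∨ ¬¬¬¬¬a3
    = ¬¬¬a3 ∧ ¬a4 ∧ (¬a4 ∨ ¬a3) ∨ ¬¬¬a3   — double negation
    = ¬¬¬a3 ∧ ¬a4 ∨ ¬¬¬a3   — absorption
    = ¬¬¬a3   — absorption
    = ¬a3   — double negation
Both reduce to ¬a3, so they are equivalent.

Yes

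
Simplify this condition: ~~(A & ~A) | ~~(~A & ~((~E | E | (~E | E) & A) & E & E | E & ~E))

~~(A & ~A) | ~~(~A & ~((~E | E | (~E | E) & A) & E & E | E & ~E))
= ~~(A & ~A) | ~~(~A & ~((~E | E) & E & E | E & ~E))   — absorption
= ~~(A & ~A) | ~~(~A & ~(E & E | E & ~E))   — complement / identity
= A & ~A | ~~(~A & ~(E & E | E & ~E))   — double negation
= A & ~A | ~~(~A & ~E)   — distribution
= A & ~A | ~A & ~E   — double negation
= ~A & ~E   — complement / identity

~A & ~E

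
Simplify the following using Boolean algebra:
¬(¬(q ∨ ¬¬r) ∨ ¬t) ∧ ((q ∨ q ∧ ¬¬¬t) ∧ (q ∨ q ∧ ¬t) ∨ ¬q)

¬(¬(q ∨ ¬¬r) ∨ ¬t) ∧ ((q ∨ q ∧ ¬¬¬t) ∧ (q ∨ q ∧ ¬t) ∨ ¬q)
= ¬(¬(q ∨ r) ∨ ¬t) ∧ ((q ∨ q ∧ ¬¬¬t) ∧ (q ∨ q ∧ ¬t) ∨ ¬q)   (double negation)
= ¬(¬(q ∨ r) ∨ ¬t) ∧ ((q ∨ q ∧ ¬t) ∧ (q ∨ q ∧ ¬t) ∨ ¬q)   (double negation)
= ¬(¬(q ∨ r) ∨ ¬t) ∧ (q ∨ q ∧ ¬t ∨ ¬q)   (idempotence)
= ¬(¬(q ∨ r) ∨ ¬t) ∧ (q ∨ ¬q)   (absorption)
= ¬(¬(q ∨ r) ∨ ¬t)   (complement / identity)
= (q ∨ r) ∧ t   (De Morgan)

(q ∨ r) ∧ t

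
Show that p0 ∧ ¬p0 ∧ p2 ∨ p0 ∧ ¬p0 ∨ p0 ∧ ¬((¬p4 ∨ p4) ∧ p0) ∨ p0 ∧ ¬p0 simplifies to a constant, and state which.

p0 ∧ ¬p0 ∧ p2 ∨ p0 ∧ ¬p0 ∨ p0 ∧ ¬((¬p4 ∨ p4) ∧ p0) ∨ p0 ∧ ¬p0
= p0 ∧ ¬p0 ∧ p2 ∨ p0 ∧ ¬p0 ∨ p0 ∧ ¬p0 ∨ p0 ∧ ¬p0
= p0 ∧ ¬p0 ∨ p0 ∧ ¬p0 ∨ p0 ∧ ¬p0
= p0 ∧ ¬p0 ∨ p0 ∧ ¬p0
= p0 ∧ ¬p0
= False

False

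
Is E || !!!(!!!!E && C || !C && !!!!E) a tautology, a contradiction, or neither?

tautology

E || !!!(!!!!E && C || !C && !!!!E)
= E || !(!!!!E && C || !C && !!!!E)   [double negation]
= E || !!!!!E   [distribution]
= E || !!!E   [double negation]
= E || !E   [double negation]
= true   [complement]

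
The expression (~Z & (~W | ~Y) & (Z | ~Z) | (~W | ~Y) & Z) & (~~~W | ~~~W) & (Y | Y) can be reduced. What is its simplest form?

~W & Y

(~Z & (~W | ~Y) & (Z | ~Z) | (~W | ~Y) & Z) & (~~~W | ~~~W) & (Y | Y)
= (~Z & (~W | ~Y) & (Z | ~Z) | (~W | ~Y) & Z) & ~~~W & (Y | Y)   [idempotence]
= (~Z & (~W | ~Y) | (~W | ~Y) & Z) & ~~~W & (Y | Y)   [complement / identity]
= (~W | ~Y) & ~~~W & (Y | Y)   [distribution]
= (~W | ~Y) & ~W & (Y | Y)   [double negation]
= ~W & (Y | Y)   [absorption]
= ~W & Y   [idempotence]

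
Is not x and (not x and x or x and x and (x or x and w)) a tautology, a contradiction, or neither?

contradiction

not x and (not x and x or x and x and (x or x and w))
= not x and (not x and x or x and x and x)   — absorption
= not x and (not x and x or x and x)   — idempotence
= not x and x   — distribution
= False   — complement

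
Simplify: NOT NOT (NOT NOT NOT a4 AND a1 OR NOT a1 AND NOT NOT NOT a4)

NOT a4

NOT NOT (NOT NOT NOT a4 AND a1 OR NOT a1 AND NOT NOT NOT a4)
= NOT NOT NOT NOT NOT a4   — distribution
= NOT NOT NOT a4   — double negation
= NOT a4   — double negation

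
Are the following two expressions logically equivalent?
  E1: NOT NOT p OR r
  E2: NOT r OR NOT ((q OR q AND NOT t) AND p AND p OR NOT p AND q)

No

E1: NOT NOT p OR r
    = p OR r
E2: NOT r OR NOT ((q OR q AND NOT t) AND p AND p OR NOT p AND q)
    = NOT r OR NOT (q AND p AND p OR NOT p AND q)
    = NOT r OR NOT (q AND p OR NOT p AND q)
    = NOT r OR NOT q
These differ: at p=0, q=1, r=0, t=0, E1 = 0 but E2 = 1.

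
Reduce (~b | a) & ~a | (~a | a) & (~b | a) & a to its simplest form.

(~b | a) & ~a | (~a | a) & (~b | a) & a
= (~b | a) & ~a | (~b | a) & a   [complement / identity]
= ~b | a   [distribution]

~b | a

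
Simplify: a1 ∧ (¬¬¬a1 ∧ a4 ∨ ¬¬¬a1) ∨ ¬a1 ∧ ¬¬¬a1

a1 ∧ (¬¬¬a1 ∧ a4 ∨ ¬¬¬a1) ∨ ¬a1 ∧ ¬¬¬a1
= a1 ∧ ¬¬¬a1 ∨ ¬a1 ∧ ¬¬¬a1   (absorption)
= ¬¬¬a1   (distribution)
= ¬a1   (double negation)

¬a1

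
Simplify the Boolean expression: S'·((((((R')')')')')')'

S'·R'

S'·((((((R')')')')')')'
= S'·((((R')')')')'   — double negation
= S'·((R')')'   — double negation
= S'·R'   — double negation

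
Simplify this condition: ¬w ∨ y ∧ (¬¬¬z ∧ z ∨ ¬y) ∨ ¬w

¬w ∨ y ∧ (¬¬¬z ∧ z ∨ ¬y) ∨ ¬w
= ¬w ∨ y ∧ (¬z ∧ z ∨ ¬y) ∨ ¬w
= ¬w ∨ y ∧ ¬y ∨ ¬w
= ¬w ∨ ¬w
= ¬w

¬w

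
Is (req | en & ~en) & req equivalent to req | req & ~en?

Yes

E1: (req | en & ~en) & req
    = req & req   [complement / identity]
    = req   [idempotence]
E2: req | req & ~en
    = req   [absorption]
Both reduce to req, so they are equivalent.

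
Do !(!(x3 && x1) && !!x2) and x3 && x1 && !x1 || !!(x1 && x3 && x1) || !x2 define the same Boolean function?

E1: !(!(x3 && x1) && !!x2)
    = x3 && x1 || !x2
E2: x3 && x1 && !x1 || !!(x1 && x3 && x1) || !x2
    = x3 && x1 && !x1 || x1 && x3 && x1 || !x2
    = x3 && x1 || !x2
Both reduce to x3 && x1 || !x2, so they are equivalent.

Yes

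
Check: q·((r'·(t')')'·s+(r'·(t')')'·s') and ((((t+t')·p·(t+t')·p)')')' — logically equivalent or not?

E1: q·((r'·(t')')'·s+(r'·(t')')'·s')
    = q·(r'·(t')')'   (distribution)
    = q·(r+t')   (De Morgan)
E2: ((((t+t')·p·(t+t')·p)')')'
    = ((((t+t')·p)')')'   (idempotence)
    = ((p')')'   (complement / identity)
    = p'   (double negation)
These differ: at p=0, q=0, r=1, s=0, t=0, E1 = 0 but E2 = 1.

No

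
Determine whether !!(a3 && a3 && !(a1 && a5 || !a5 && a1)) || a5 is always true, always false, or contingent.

!!(a3 && a3 && !(a1 && a5 || !a5 && a1)) || a5
= !!(a3 && a3 && !a1) || a5
= a3 && a3 && !a1 || a5
= a3 && !a1 || a5
This depends on a1, a3, a5, so it is not a constant.

contingent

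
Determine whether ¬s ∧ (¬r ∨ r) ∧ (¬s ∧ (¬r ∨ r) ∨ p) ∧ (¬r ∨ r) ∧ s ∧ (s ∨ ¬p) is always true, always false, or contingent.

¬s ∧ (¬r ∨ r) ∧ (¬s ∧ (¬r ∨ r) ∨ p) ∧ (¬r ∨ r) ∧ s ∧ (s ∨ ¬p)
= ¬s ∧ (¬r ∨ r) ∧ (¬s ∧ (¬r ∨ r) ∨ p) ∧ s ∧ (s ∨ ¬p)   [complement / identity]
= ¬s ∧ (¬r ∨ r) ∧ (¬s ∧ (¬r ∨ r) ∨ p) ∧ s   [absorption]
= ¬s ∧ (¬r ∨ r) ∧ s   [absorption]
= ¬s ∧ s   [complement / identity]
= False   [complement]

always false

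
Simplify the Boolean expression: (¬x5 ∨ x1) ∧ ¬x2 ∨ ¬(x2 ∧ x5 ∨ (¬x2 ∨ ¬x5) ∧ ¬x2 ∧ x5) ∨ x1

¬x5 ∨ x1

(¬x5 ∨ x1) ∧ ¬x2 ∨ ¬(x2 ∧ x5 ∨ (¬x2 ∨ ¬x5) ∧ ¬x2 ∧ x5) ∨ x1
= (¬x5 ∨ x1) ∧ ¬x2 ∨ ¬(x2 ∧ x5 ∨ ¬x2 ∧ x5) ∨ x1   — absorption
= (¬x5 ∨ x1) ∧ ¬x2 ∨ ¬x5 ∨ x1   — distribution
= ¬x5 ∨ x1   — absorption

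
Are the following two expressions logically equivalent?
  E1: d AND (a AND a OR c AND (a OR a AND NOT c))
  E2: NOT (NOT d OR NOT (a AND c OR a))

E1: d AND (a AND a OR c AND (a OR a AND NOT c))
    = d AND (a AND a OR c AND a)
    = d AND a AND (a OR c)
    = d AND a
E2: NOT (NOT d OR NOT (a AND c OR a))
    = NOT (NOT d OR NOT a)
    = d AND a
Both reduce to d AND a, so they are equivalent.

Yes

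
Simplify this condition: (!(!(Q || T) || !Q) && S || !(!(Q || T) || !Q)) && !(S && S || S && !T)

(!(!(Q || T) || !Q) && S || !(!(Q || T) || !Q)) && !(S && S || S && !T)
= (!(!(Q || T) || !Q) && S || !(!(Q || T) || !Q)) && !((S || !T) && S)
= (!(!(Q || T) || !Q) && S || !(!(Q || T) || !Q)) && !S
= !(!(Q || T) || !Q) && !S
= (Q || T) && Q && !S
= Q && !S

Q && !S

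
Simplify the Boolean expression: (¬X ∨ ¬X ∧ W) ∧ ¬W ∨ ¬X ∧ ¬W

¬X ∧ ¬W

(¬X ∨ ¬X ∧ W) ∧ ¬W ∨ ¬X ∧ ¬W
= ¬X ∧ ¬W ∨ ¬X ∧ ¬W
= ¬X ∧ ¬W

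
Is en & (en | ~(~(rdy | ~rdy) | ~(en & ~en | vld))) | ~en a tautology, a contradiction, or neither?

en & (en | ~(~(rdy | ~rdy) | ~(en & ~en | vld))) | ~en
= en & (en | (rdy | ~rdy) & (en & ~en | vld)) | ~en   (De Morgan)
= en & (en | (rdy | ~rdy) & vld) | ~en   (complement / identity)
= en & (en | vld) | ~en   (complement / identity)
= en | ~en   (absorption)
= 1   (complement)

tautology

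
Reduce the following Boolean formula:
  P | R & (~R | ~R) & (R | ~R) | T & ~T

P | R & (~R | ~R) & (R | ~R) | T & ~T
= P | R & (~R | ~R) & (R | ~R)
= P | R & (~R | ~R)
= P | R & ~R
= P

P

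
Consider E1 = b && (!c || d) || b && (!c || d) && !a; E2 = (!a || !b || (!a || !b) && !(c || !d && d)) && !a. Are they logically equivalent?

No

E1: b && (!c || d) || b && (!c || d) && !a
    = b && (!c || d)
E2: (!a || !b || (!a || !b) && !(c || !d && d)) && !a
    = (!a || !b || (!a || !b) && !c) && !a
    = (!a || !b) && !a
    = !a
These differ: at a=0, b=0, c=1, d=1, E1 = 0 but E2 = 1.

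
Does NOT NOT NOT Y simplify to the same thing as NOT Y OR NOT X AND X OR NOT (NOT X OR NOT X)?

E1: NOT NOT NOT Y
    = NOT Y   — double negation
E2: NOT Y OR NOT X AND X OR NOT (NOT X OR NOT X)
    = NOT Y OR NOT X AND X OR X AND X   — De Morgan
    = NOT Y OR X   — distribution
These differ: at X=1, Y=1, E1 = 0 but E2 = 1.

No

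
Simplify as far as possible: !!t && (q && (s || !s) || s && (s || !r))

t && (q || s)

!!t && (q && (s || !s) || s && (s || !r))
= !!t && (q && (s || !s) || s)
= !!t && (q || s)
= t && (q || s)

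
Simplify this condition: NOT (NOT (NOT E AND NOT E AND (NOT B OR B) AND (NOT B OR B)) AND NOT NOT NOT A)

NOT E OR A

NOT (NOT (NOT E AND NOT E AND (NOT B OR B) AND (NOT B OR B)) AND NOT NOT NOT A)
= NOT (NOT (NOT E AND NOT E AND (NOT B OR B)) AND NOT NOT NOT A)   (idempotence)
= NOT (NOT (NOT E AND NOT E) AND NOT NOT NOT A)   (complement / identity)
= NOT E AND NOT E OR NOT NOT A   (De Morgan)
= NOT E AND NOT E OR A   (double negation)
= NOT E OR A   (idempotence)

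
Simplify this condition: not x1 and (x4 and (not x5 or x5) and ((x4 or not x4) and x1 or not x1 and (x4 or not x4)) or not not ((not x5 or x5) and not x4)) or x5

not x1 or x5

not x1 and (x4 and (not x5 or x5) and ((x4 or not x4) and x1 or not x1 and (x4 or not x4)) or not not ((not x5 or x5) and not x4)) or x5
= not x1 and (x4 and (not x5 or x5) and (x4 or not x4) or not not ((not x5 or x5) and not x4)) or x5   — distribution
= not x1 and (x4 and (not x5 or x5) or not not ((not x5 or x5) and not x4)) or x5   — complement / identity
= not x1 and (x4 and (not x5 or x5) or (not x5 or x5) and not x4) or x5   — double negation
= not x1 and (not x5 or x5) or x5   — distribution
= not x1 or x5   — complement / identity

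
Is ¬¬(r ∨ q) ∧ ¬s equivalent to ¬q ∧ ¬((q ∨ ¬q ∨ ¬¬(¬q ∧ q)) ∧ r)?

E1: ¬¬(r ∨ q) ∧ ¬s
    = (r ∨ q) ∧ ¬s   — double negation
E2: ¬q ∧ ¬((q ∨ ¬q ∨ ¬¬(¬q ∧ q)) ∧ r)
    = ¬q ∧ ¬((q ∨ ¬q ∨ ¬q ∧ q) ∧ r)   — double negation
    = ¬q ∧ ¬((q ∨ ¬q) ∧ r)   — complement / identity
    = ¬q ∧ ¬r   — complement / identity
These differ: at q=1, r=0, s=0, E1 = 1 but E2 = 0.

No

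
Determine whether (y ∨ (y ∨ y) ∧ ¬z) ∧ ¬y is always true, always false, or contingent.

(y ∨ (y ∨ y) ∧ ¬z) ∧ ¬y
= (y ∨ y ∧ ¬z) ∧ ¬y   — idempotence
= y ∧ ¬y   — absorption
= False   — complement

always false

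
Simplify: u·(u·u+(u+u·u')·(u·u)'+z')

u·(u·u+(u+u·u')·(u·u)'+z')
= u·(u·u+(u+u·u')·u'+z')   (idempotence)
= u·(u·u+u·u'+z')   (complement / identity)
= u·(u+z')   (distribution)
= u   (absorption)

u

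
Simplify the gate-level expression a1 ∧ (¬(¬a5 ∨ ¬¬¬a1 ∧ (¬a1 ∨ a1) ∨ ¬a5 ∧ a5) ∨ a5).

a1 ∧ a5

a1 ∧ (¬(¬a5 ∨ ¬¬¬a1 ∧ (¬a1 ∨ a1) ∨ ¬a5 ∧ a5) ∨ a5)
= a1 ∧ (¬(¬a5 ∨ ¬a1 ∧ (¬a1 ∨ a1) ∨ ¬a5 ∧ a5) ∨ a5)   [double negation]
= a1 ∧ (¬(¬a5 ∨ ¬a1 ∨ ¬a5 ∧ a5) ∨ a5)   [complement / identity]
= a1 ∧ (¬(¬a5 ∨ ¬a1) ∨ a5)   [complement / identity]
= a1 ∧ (a5 ∧ a1 ∨ a5)   [De Morgan]
= a1 ∧ a5   [absorption]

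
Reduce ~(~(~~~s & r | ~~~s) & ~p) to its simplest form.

~(~(~~~s & r | ~~~s) & ~p)
= ~(~~~~s & ~p)   (absorption)
= ~~~s | p   (De Morgan)
= ~s | p   (double negation)

~s | p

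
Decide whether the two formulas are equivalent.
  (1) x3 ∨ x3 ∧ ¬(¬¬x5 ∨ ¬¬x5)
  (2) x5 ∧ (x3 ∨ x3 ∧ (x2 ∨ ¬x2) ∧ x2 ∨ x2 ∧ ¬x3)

No

E1: x3 ∨ x3 ∧ ¬(¬¬x5 ∨ ¬¬x5)
    = x3 ∨ x3 ∧ ¬¬¬x5   — idempotence
    = x3 ∨ x3 ∧ ¬x5   — double negation
    = x3   — absorption
E2: x5 ∧ (x3 ∨ x3 ∧ (x2 ∨ ¬x2) ∧ x2 ∨ x2 ∧ ¬x3)
    = x5 ∧ (x3 ∨ x3 ∧ x2 ∨ x2 ∧ ¬x3)   — complement / identity
    = x5 ∧ (x3 ∨ x2)   — distribution
These differ: at x2=1, x3=0, x5=1, E1 = 0 but E2 = 1.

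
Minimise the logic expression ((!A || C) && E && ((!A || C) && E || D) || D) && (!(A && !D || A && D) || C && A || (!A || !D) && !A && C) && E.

(!A || C) && E

((!A || C) && E && ((!A || C) && E || D) || D) && (!(A && !D || A && D) || C && A || (!A || !D) && !A && C) && E
= ((!A || C) && E && ((!A || C) && E || D) || D) && (!A || C && A || (!A || !D) && !A && C) && E
= ((!A || C) && E && ((!A || C) && E || D) || D) && (!A || C && A || !A && C) && E
= ((!A || C) && E && ((!A || C) && E || D) || D) && (!A || C) && E
= ((!A || C) && E || D) && (!A || C) && E
= (!A || C) && E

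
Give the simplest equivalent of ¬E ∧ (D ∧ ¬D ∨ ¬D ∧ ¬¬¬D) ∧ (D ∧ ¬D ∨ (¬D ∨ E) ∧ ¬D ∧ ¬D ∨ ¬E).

¬E ∧ (D ∧ ¬D ∨ ¬D ∧ ¬¬¬D) ∧ (D ∧ ¬D ∨ (¬D ∨ E) ∧ ¬D ∧ ¬D ∨ ¬E)
= ¬E ∧ (D ∧ ¬D ∨ ¬D ∧ ¬¬¬D) ∧ (D ∧ ¬D ∨ ¬D ∧ ¬D ∨ ¬E)   — absorption
= ¬E ∧ (D ∧ ¬D ∨ ¬D ∧ ¬D) ∧ (D ∧ ¬D ∨ ¬D ∧ ¬D ∨ ¬E)   — double negation
= ¬E ∧ (D ∧ ¬D ∨ ¬D ∧ ¬D)   — absorption
= ¬E ∧ ¬D   — distribution

¬E ∧ ¬D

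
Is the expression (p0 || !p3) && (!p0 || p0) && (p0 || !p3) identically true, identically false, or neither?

(p0 || !p3) && (!p0 || p0) && (p0 || !p3)
= (p0 || !p3) && (p0 || !p3)   [complement / identity]
= p0 || !p3   [idempotence]
This depends on p0, p3, so it is not a constant.

neither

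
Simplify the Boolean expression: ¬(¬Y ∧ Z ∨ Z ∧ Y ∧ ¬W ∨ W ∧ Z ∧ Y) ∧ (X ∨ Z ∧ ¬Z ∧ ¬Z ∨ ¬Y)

¬(¬Y ∧ Z ∨ Z ∧ Y ∧ ¬W ∨ W ∧ Z ∧ Y) ∧ (X ∨ Z ∧ ¬Z ∧ ¬Z ∨ ¬Y)
= ¬(¬Y ∧ Z ∨ Z ∧ Y) ∧ (X ∨ Z ∧ ¬Z ∧ ¬Z ∨ ¬Y)
= ¬(¬Y ∧ Z ∨ Z ∧ Y) ∧ (X ∨ Z ∧ ¬Z ∨ ¬Y)
= ¬(¬Y ∧ Z ∨ Z ∧ Y) ∧ (X ∨ ¬Y)
= ¬Z ∧ (X ∨ ¬Y)

¬Z ∧ (X ∨ ¬Y)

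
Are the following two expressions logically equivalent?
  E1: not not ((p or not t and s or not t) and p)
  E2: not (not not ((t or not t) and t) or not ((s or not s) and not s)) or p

No

E1: not not ((p or not t and s or not t) and p)
    = (p or not t and s or not t) and p   [double negation]
    = (p or not t) and p   [absorption]
    = p   [absorption]
E2: not (not not ((t or not t) and t) or not ((s or not s) and not s)) or p
    = not (not not ((t or not t) and t) or not not s) or p   [complement / identity]
    = not (not not t or not not s) or p   [complement / identity]
    = not t and not s or p   [De Morgan]
These differ: at p=0, s=0, t=0, E1 = 0 but E2 = 1.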